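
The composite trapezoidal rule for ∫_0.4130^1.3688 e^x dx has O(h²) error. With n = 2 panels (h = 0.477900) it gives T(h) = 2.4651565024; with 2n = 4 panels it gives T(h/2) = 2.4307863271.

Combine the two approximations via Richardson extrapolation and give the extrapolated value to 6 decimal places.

Order 2 gives 2^r = 4 and 2^r − 1 = 3.
Difference of the inputs: 2.4307863271 − 2.4651565024 = -0.0343701753
Divide by 2^2 − 1 = 3: (-0.0343701753)/3 = -0.0114567251
R = A(h/2) + (A(h/2) − A(h))/3 = 2.4307863271 − 0.0114567251 = 2.4193296020

2.419330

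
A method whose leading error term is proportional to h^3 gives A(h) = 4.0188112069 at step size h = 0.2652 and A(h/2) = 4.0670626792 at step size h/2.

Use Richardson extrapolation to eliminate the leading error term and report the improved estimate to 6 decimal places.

4.073956

Method order is 3; weight 2^3 = 8.
2^3*A(h/2) = 32.5365014336; minus A(h) gives 28.5176902267.
Denominator 8 − 1 = 7.
28.5176902267 ÷ 7 = 4.0739557467
Gap between inputs: 4.825e-02; correction applied: +0.0068930675.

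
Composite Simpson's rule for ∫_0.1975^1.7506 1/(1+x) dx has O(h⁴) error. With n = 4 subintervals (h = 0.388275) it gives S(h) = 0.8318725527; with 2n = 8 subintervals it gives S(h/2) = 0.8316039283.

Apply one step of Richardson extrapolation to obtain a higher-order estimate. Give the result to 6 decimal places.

0.831586

Method order is 4; weight 2^4 = 16.
Difference of the inputs: 0.8316039283 − 0.8318725527 = -0.0002686244
Divide by 2^4 − 1 = 15: (-0.0002686244)/15 = -0.0000179083
R = A(h/2) + (A(h/2) − A(h))/15 = 0.8316039283 − 0.0000179083 = 0.8315860200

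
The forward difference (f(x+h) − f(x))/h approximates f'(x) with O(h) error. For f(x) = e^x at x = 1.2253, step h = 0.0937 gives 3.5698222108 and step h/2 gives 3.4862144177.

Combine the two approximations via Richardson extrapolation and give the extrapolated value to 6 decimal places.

3.402607

Error is O(h^1); halving h shrinks it by 2^1 = 2.
2 × 3.4862144177 = 6.9724288354; 6.9724288354 − 3.5698222108 = 3.4026066246
3.4026066246 ÷ 1 = 3.4026066246
Shift from A(h/2): −0.0836077931.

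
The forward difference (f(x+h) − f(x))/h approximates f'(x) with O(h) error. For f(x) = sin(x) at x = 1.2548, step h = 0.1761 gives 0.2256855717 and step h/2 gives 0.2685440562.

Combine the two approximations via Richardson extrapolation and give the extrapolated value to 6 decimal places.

Leading term ∝ h^1; use weight 2 = 2^1.
2·0.2685440562 − 0.2256855717 = 0.3114025407
Denominator 2 − 1 = 1.
(2·0.2685440562 − 0.2256855717)/(2 − 1) = 0.3114025407

0.311403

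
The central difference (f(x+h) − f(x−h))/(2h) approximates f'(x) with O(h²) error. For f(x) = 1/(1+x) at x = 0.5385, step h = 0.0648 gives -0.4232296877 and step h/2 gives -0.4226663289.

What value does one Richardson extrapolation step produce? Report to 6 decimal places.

r = 2: numerator weight 4, denominator 3.
A(h/2) − A(h) = -0.4226663289 − (-0.4232296877) = 0.0005633588
Divide by 2^2 − 1 = 3: 0.0005633588/3 = 0.0001877863
R = -0.4226663289 + 0.0001877863 = -0.4224785426

-0.422479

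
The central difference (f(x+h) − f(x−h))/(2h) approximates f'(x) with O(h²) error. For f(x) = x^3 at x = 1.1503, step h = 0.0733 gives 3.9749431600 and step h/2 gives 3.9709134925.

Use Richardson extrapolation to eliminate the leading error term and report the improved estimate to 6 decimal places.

r = 2: numerator weight 4, denominator 3.
Difference of the inputs: 3.9709134925 − 3.9749431600 = -0.0040296675
Divide by 2^2 − 1 = 3: (-0.0040296675)/3 = -0.0013432225
R = 3.9709134925 − 0.0013432225 = 3.9695702700

3.969570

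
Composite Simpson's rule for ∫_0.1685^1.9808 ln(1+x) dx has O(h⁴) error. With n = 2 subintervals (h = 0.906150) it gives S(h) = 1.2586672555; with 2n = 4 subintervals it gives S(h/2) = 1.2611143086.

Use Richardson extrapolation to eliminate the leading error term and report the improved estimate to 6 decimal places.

1.261277

Leading term ∝ h^4; use weight 16 = 2^4.
Weighted: 20.1778289376 − 1.2586672555 = 18.9191616821
R = 18.9191616821/15 = 1.2612774455
Correction |R − A(h/2)| = 1.631e-04; gap |A(h/2) − A(h)| = 2.447e-03.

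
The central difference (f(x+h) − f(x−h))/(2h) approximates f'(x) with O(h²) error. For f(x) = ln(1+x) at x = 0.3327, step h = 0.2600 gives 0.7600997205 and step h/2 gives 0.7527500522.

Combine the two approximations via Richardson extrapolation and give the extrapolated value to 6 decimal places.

0.750300

r = 2, so 2^r = 4.
2^2×A(h/2) = 3.0110002088; minus A(h) gives 2.2509004883.
Denominator 4 − 1 = 3.
Extrapolated: 2.2509004883 / 3 = 0.7503001628
Gap between inputs: 7.350e-03; correction applied: −0.0024498894.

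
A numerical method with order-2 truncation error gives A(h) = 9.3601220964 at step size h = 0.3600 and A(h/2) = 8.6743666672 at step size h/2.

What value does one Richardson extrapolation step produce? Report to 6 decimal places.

Error is O(h^2); halving h shrinks it by 2^2 = 4.
A(h/2) − A(h) = 8.6743666672 − 9.3601220964 = -0.6857554292
Correction (A(h/2) − A(h))/(4 − 1) = (-0.6857554292)/3 = -0.2285851431
R = 8.6743666672 − 0.2285851431 = 8.4457815241
Correction |R − A(h/2)| = 2.286e-01; gap |A(h/2) − A(h)| = 6.858e-01.

8.445782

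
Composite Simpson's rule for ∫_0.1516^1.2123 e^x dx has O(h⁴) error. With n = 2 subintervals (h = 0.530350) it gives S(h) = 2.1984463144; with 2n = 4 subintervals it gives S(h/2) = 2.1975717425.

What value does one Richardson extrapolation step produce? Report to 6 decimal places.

2.197513

Error is O(h^4); halving h shrinks it by 2^4 = 16.
Top: 16(2.1975717425) − (2.1984463144) = 32.9627015656
Denominator 16 − 1 = 15.
32.9627015656 ÷ 15 = 2.1975134377
Shift from A(h/2): −0.0000583048.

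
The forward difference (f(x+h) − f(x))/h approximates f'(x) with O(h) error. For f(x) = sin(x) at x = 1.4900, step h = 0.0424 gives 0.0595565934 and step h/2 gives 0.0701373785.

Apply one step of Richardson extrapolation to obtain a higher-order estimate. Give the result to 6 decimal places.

0.080718

Order 1 gives 2^r = 2 and 2^r − 1 = 1.
Numerator 2*A(h/2) − A(h) = 2*0.0701373785 − 0.0595565934 = 0.0807181636
Divide by 2^1 − 1 = 1.
(2*0.0701373785 − 0.0595565934)/(2 − 1) = 0.0807181636
Correction |R − A(h/2)| = 1.058e-02; gap |A(h/2) − A(h)| = 1.058e-02.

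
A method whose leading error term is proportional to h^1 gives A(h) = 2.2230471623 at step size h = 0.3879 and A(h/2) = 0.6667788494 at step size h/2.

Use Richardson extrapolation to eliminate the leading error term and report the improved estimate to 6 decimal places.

-0.889489

Order 1 gives 2^r = 2 and 2^r − 1 = 1.
2^1×A(h/2) = 1.3335576988; minus A(h) gives -0.8894894635.
Extrapolated: (-0.8894894635) / 1 = -0.8894894635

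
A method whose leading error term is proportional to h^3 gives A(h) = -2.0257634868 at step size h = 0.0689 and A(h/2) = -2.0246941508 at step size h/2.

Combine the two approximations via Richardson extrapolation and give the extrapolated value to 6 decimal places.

-2.024541

With r = 3 the leading error scales as h^3, so the weight is 2^3 = 8.
Weighted: (-16.1975532064) − (-2.0257634868) = -14.1717897196
Denominator 8 − 1 = 7.
(-14.1717897196) ÷ 7 = -2.0245413885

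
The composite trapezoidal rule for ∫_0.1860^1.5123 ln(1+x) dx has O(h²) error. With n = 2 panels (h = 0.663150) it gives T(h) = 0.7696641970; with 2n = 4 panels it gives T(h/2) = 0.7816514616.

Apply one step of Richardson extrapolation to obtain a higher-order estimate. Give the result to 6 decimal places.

0.785647

Error is O(h^2); halving h shrinks it by 2^2 = 4.
Weighted: 3.1266058464 − 0.7696641970 = 2.3569416494
Extrapolated: 2.3569416494 / 3 = 0.7856472165
Correction |R − A(h/2)| = 3.996e-03; gap |A(h/2) − A(h)| = 1.199e-02.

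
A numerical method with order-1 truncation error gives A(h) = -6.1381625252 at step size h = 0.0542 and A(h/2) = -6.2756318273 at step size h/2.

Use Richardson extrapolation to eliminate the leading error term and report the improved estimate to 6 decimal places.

-6.413101

Order 1 gives 2^r = 2 and 2^r − 1 = 1.
Numerator 2 × A(h/2) − A(h) = 2 × (-6.2756318273) − (-6.1381625252) = -6.4131011294
Denominator 2 − 1 = 1.
(2 × (-6.2756318273) − (-6.1381625252))/(2 − 1) = -6.4131011294
Correction |R − A(h/2)| = 1.375e-01; gap |A(h/2) − A(h)| = 1.375e-01.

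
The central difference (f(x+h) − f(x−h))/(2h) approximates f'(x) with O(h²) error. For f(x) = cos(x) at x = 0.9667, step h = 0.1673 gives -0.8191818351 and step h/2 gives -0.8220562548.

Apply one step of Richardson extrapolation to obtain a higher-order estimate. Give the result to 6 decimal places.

-0.823014

Leading term ∝ h^2; use weight 4 = 2^2.
Weighted: (-3.2882250192) − (-0.8191818351) = -2.4690431841
Divide by 2^2 − 1 = 3.
(-2.4690431841) ÷ 3 = -0.8230143947
Gap between inputs: 2.874e-03; correction applied: −0.0009581399.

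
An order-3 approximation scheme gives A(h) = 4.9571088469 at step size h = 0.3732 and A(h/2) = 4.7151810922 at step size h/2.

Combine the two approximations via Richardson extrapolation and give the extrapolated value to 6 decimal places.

4.680620

r = 3: numerator weight 8, denominator 7.
Difference of the inputs: 4.7151810922 − 4.9571088469 = -0.2419277547
Correction (A(h/2) − A(h))/(8 − 1) = (-0.2419277547)/7 = -0.0345611078
R = 4.7151810922 − 0.0345611078 = 4.6806199844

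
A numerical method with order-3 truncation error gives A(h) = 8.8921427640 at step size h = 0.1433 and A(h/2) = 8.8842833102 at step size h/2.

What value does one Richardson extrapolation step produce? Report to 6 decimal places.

8.883161

Order 3 gives 2^r = 8 and 2^r − 1 = 7.
8 × 8.8842833102 − 8.8921427640 = 62.1821237176
R = 62.1821237176/7 = 8.8831605311
Gap between inputs: 7.859e-03; correction applied: −0.0011227791.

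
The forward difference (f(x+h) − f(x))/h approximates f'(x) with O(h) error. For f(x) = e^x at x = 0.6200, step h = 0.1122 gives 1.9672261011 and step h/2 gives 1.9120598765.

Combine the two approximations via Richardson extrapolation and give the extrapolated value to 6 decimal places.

1.856894

Method order is 1; weight 2^1 = 2.
Weighted: 3.8241197530 − 1.9672261011 = 1.8568936519
Divide by 2^1 − 1 = 1.
R = 1.8568936519/1 = 1.8568936519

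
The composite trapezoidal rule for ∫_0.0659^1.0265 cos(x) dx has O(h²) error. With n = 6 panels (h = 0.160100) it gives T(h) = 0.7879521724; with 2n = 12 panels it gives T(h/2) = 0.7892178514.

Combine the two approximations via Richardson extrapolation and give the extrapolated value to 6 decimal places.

The method has order 2: 2^2 = 4.
Top: 4(0.7892178514) − (0.7879521724) = 2.3689192332
(4 × 0.7892178514 − 0.7879521724)/(4 − 1) = 0.7896397444

0.789640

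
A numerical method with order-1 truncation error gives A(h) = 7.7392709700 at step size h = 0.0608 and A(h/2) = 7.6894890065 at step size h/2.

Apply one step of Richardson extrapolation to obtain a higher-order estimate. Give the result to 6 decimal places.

With r = 1 the leading error scales as h^1, so the weight is 2^1 = 2.
2^1×A(h/2) = 15.3789780130; minus A(h) gives 7.6397070430.
Denominator 2 − 1 = 1.
R = 7.6397070430/1 = 7.6397070430
Shift from A(h/2): −0.0497819635.

7.639707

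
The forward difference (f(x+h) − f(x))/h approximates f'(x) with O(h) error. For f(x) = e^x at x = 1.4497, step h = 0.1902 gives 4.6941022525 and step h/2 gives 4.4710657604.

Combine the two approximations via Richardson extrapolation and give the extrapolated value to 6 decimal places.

Method order is 1; weight 2^1 = 2.
Numerator 2 × A(h/2) − A(h) = 2 × 4.4710657604 − 4.6941022525 = 4.2480292683
Divide by 2^1 − 1 = 1.
Result: 4.2480292683
Correction |R − A(h/2)| = 2.230e-01; gap |A(h/2) − A(h)| = 2.230e-01.

4.248029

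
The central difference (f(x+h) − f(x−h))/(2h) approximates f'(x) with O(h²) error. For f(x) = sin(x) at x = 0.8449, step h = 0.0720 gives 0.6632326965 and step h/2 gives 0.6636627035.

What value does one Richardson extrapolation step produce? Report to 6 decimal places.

Method order is 2; weight 2^2 = 4.
4×0.6636627035 − 0.6632326965 = 1.9914181175
(4×0.6636627035 − 0.6632326965)/(4 − 1) = 0.6638060392

0.663806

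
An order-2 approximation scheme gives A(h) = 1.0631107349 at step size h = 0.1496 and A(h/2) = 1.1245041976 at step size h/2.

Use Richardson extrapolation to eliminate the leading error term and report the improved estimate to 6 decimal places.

1.144969

Order 2 gives 2^r = 4 and 2^r − 1 = 3.
2^2 × A(h/2) = 4.4980167904; minus A(h) gives 3.4349060555.
R = 3.4349060555/3 = 1.1449686852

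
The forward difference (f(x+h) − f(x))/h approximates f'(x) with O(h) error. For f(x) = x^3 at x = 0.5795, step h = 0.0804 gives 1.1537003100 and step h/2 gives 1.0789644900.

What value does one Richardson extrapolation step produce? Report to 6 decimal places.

With r = 1 the leading error scales as h^1, so the weight is 2^1 = 2.
2 × 1.0789644900 = 2.1579289800; 2.1579289800 − 1.1537003100 = 1.0042286700
Extrapolated: 1.0042286700 / 1 = 1.0042286700

1.004229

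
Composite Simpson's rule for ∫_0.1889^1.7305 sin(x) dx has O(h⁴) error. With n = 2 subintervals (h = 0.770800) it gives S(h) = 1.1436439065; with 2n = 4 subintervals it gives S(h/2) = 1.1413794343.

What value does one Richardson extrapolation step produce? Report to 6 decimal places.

r = 4, so 2^r = 16.
Numerator 16×A(h/2) − A(h) = 16×1.1413794343 − 1.1436439065 = 17.1184270423
Denominator 16 − 1 = 15.
Extrapolated: 17.1184270423 / 15 = 1.1412284695
Correction |R − A(h/2)| = 1.510e-04; gap |A(h/2) − A(h)| = 2.264e-03.

1.141228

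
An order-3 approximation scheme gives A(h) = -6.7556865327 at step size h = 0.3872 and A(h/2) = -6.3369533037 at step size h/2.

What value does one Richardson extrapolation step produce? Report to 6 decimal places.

The method has order 3: 2^3 = 8.
8·(-6.3369533037) − (-6.7556865327) = -43.9399398969
(-43.9399398969) ÷ 7 = -6.2771342710

-6.277134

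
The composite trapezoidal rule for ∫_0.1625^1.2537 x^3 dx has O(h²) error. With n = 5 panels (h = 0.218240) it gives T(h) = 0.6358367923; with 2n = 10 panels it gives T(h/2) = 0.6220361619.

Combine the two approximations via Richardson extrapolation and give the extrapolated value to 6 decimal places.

0.617436

r = 2, so 2^r = 4.
4×0.6220361619 − 0.6358367923 = 1.8523078553
R = 1.8523078553/3 = 0.6174359518
Correction |R − A(h/2)| = 4.600e-03; gap |A(h/2) − A(h)| = 1.380e-02.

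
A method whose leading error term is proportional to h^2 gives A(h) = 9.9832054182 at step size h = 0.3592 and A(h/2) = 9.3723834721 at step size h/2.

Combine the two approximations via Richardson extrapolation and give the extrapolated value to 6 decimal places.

9.168776

r = 2, so 2^r = 4.
Difference of the inputs: 9.3723834721 − 9.9832054182 = -0.6108219461
Divide by 2^2 − 1 = 3: (-0.6108219461)/3 = -0.2036073154
R = A(h/2) + (A(h/2) − A(h))/3 = 9.3723834721 − 0.2036073154 = 9.1687761567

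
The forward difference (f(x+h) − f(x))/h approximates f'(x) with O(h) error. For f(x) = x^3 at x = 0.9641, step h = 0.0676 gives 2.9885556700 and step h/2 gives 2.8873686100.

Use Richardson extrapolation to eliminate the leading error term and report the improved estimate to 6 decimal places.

2.786182

r = 1, so 2^r = 2.
Difference of the inputs: 2.8873686100 − 2.9885556700 = -0.1011870600
Divide by 2^1 − 1 = 1: (-0.1011870600)/1 = -0.1011870600
R = 2.8873686100 − 0.1011870600 = 2.7861815500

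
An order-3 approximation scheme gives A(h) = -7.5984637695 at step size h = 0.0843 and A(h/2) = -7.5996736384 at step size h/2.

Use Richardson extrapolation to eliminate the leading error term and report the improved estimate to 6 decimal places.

Error is O(h^3); halving h shrinks it by 2^3 = 8.
8×(-7.5996736384) − (-7.5984637695) = -53.1989253377
Divide by 2^3 − 1 = 7.
R = (-53.1989253377)/7 = -7.5998464768

-7.599846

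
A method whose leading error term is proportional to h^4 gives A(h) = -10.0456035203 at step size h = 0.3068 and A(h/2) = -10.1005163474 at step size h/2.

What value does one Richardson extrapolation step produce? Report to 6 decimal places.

-10.104177

Leading term ∝ h^4; use weight 16 = 2^4.
16×(-10.1005163474) = -161.6082615584; subtract (-10.0456035203) → -151.5626580381
(-151.5626580381) ÷ 15 = -10.1041772025
Gap between inputs: 5.491e-02; correction applied: −0.0036608551.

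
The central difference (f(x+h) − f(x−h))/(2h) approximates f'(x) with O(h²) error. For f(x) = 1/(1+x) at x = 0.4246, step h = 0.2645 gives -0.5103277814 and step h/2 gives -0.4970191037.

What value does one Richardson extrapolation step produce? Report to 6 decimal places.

Order 2 gives 2^r = 4 and 2^r − 1 = 3.
A(h/2) − A(h) = -0.4970191037 − (-0.5103277814) = 0.0133086777
Correction (A(h/2) − A(h))/(4 − 1) = 0.0133086777/3 = 0.0044362259
R = -0.4970191037 + 0.0044362259 = -0.4925828778
Correction |R − A(h/2)| = 4.436e-03; gap |A(h/2) − A(h)| = 1.331e-02.

-0.492583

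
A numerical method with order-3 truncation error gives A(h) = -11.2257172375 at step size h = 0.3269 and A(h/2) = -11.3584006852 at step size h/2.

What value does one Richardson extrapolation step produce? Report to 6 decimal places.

-11.377355

The method has order 3: 2^3 = 8.
Top: 8(-11.3584006852) − (-11.2257172375) = -79.6414882441
Denominator 8 − 1 = 7.
So the Richardson estimate is -11.3773554634.
Correction |R − A(h/2)| = 1.895e-02; gap |A(h/2) − A(h)| = 1.327e-01.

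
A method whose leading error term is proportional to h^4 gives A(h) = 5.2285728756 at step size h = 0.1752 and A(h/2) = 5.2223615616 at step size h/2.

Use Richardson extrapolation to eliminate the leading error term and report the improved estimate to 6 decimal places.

5.221947

Order 4 gives 2^r = 16 and 2^r − 1 = 15.
Top: 16(5.2223615616) − (5.2285728756) = 78.3292121100
Extrapolated: 78.3292121100 / 15 = 5.2219474740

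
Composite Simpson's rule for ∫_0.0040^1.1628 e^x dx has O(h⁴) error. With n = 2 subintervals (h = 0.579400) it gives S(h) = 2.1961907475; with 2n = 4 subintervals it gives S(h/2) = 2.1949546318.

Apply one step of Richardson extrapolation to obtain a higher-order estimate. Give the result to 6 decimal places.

2.194872

Order 4 gives 2^r = 16 and 2^r − 1 = 15.
16 × 2.1949546318 − 2.1961907475 = 32.9230833613
R = 32.9230833613/15 = 2.1948722241
Shift from A(h/2): −0.0000824077.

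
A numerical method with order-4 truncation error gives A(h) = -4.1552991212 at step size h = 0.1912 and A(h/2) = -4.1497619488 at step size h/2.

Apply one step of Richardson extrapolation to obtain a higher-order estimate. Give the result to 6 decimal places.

-4.149393

Leading term ∝ h^4; use weight 16 = 2^4.
16·(-4.1497619488) = -66.3961911808; (-66.3961911808) − (-4.1552991212) = -62.2408920596
Denominator 16 − 1 = 15.
(16·(-4.1497619488) − (-4.1552991212))/(16 − 1) = -4.1493928040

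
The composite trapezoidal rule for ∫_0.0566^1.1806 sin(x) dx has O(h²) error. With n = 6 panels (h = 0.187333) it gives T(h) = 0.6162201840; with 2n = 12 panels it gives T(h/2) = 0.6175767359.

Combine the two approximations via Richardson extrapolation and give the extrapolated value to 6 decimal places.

0.618029

r = 2: numerator weight 4, denominator 3.
Numerator 4×A(h/2) − A(h) = 4×0.6175767359 − 0.6162201840 = 1.8540867596
R = 1.8540867596/3 = 0.6180289199
Gap between inputs: 1.357e-03; correction applied: +0.0004521840.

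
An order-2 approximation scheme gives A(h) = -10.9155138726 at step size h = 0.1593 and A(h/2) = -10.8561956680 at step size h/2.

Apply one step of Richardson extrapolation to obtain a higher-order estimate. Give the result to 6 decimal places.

-10.836423

Method order is 2; weight 2^2 = 4.
2^2 × A(h/2) = -43.4247826720; minus A(h) gives -32.5092687994.
Divide by 2^2 − 1 = 3.
R = (-32.5092687994)/3 = -10.8364229331
Correction |R − A(h/2)| = 1.977e-02; gap |A(h/2) − A(h)| = 5.932e-02.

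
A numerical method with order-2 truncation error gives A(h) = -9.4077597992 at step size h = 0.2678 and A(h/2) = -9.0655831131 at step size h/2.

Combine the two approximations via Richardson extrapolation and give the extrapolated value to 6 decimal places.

-8.951524

Error is O(h^2); halving h shrinks it by 2^2 = 4.
4 × (-9.0655831131) − (-9.4077597992) = -26.8545726532
(-26.8545726532) ÷ 3 = -8.9515242177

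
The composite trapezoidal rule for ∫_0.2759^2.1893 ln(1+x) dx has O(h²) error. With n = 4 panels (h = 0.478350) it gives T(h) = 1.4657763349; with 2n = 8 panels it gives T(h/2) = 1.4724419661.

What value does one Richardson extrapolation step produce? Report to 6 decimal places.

1.474664

Order 2 gives 2^r = 4 and 2^r − 1 = 3.
4*1.4724419661 = 5.8897678644; 5.8897678644 − 1.4657763349 = 4.4239915295
Denominator 4 − 1 = 3.
(4*1.4724419661 − 1.4657763349)/(4 − 1) = 1.4746638432
Shift from A(h/2): +0.0022218771.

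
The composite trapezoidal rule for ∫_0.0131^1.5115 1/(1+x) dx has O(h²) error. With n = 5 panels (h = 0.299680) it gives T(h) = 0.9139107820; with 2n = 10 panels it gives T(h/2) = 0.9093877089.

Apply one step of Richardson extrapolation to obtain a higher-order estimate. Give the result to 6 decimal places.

0.907880

r = 2, so 2^r = 4.
4*0.9093877089 − 0.9139107820 = 2.7236400536
Denominator 4 − 1 = 3.
(4*0.9093877089 − 0.9139107820)/(4 − 1) = 0.9078800179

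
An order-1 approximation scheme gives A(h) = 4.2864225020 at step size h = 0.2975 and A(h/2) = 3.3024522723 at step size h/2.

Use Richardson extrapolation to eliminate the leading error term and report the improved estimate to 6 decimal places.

2.318482

r = 1: numerator weight 2, denominator 1.
2×3.3024522723 = 6.6049045446; 6.6049045446 − 4.2864225020 = 2.3184820426
(2×3.3024522723 − 4.2864225020)/(2 − 1) = 2.3184820426
Correction |R − A(h/2)| = 9.840e-01; gap |A(h/2) − A(h)| = 9.840e-01.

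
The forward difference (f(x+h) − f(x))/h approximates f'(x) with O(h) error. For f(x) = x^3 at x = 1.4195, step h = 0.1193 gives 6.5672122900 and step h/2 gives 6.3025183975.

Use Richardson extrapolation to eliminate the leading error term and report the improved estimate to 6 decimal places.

6.037825

Method order is 1; weight 2^1 = 2.
2*6.3025183975 = 12.6050367950; subtract 6.5672122900 → 6.0378245050
(2*6.3025183975 − 6.5672122900)/(2 − 1) = 6.0378245050
Gap between inputs: 2.647e-01; correction applied: −0.2646938925.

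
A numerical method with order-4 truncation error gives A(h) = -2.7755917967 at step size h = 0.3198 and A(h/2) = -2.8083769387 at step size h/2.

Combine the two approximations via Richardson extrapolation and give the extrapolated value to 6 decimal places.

-2.810563

r = 4: numerator weight 16, denominator 15.
Numerator 16*A(h/2) − A(h) = 16*(-2.8083769387) − (-2.7755917967) = -42.1584392225
Denominator 16 − 1 = 15.
Extrapolated: (-42.1584392225) / 15 = -2.8105626148
Shift from A(h/2): −0.0021856761.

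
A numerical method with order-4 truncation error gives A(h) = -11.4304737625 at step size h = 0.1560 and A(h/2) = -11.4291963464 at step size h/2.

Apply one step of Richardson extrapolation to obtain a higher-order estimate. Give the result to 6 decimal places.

r = 4, so 2^r = 16.
16×(-11.4291963464) = -182.8671415424; (-182.8671415424) − (-11.4304737625) = -171.4366677799
(-171.4366677799) ÷ 15 = -11.4291111853
Gap between inputs: 1.277e-03; correction applied: +0.0000851611.

-11.429111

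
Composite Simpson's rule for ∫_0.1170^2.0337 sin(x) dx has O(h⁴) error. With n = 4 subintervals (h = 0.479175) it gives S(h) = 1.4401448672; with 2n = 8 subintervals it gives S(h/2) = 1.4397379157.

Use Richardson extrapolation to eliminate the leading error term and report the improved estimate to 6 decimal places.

1.439711

Error is O(h^4); halving h shrinks it by 2^4 = 16.
Numerator 16×A(h/2) − A(h) = 16×1.4397379157 − 1.4401448672 = 21.5956617840
(16×1.4397379157 − 1.4401448672)/(16 − 1) = 1.4397107856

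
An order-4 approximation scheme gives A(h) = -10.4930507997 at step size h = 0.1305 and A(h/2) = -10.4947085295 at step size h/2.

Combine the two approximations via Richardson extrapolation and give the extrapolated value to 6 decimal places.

r = 4, so 2^r = 16.
16 × (-10.4947085295) = -167.9153364720; subtract (-10.4930507997) → -157.4222856723
(-157.4222856723) ÷ 15 = -10.4948190448
Shift from A(h/2): −0.0001105153.

-10.494819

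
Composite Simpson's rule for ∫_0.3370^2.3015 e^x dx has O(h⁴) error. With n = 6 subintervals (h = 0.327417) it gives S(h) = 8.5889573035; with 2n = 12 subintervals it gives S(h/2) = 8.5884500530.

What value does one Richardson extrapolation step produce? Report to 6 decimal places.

r = 4, so 2^r = 16.
Weighted: 137.4152008480 − 8.5889573035 = 128.8262435445
Denominator 16 − 1 = 15.
128.8262435445 ÷ 15 = 8.5884162363
Shift from A(h/2): −0.0000338167.

8.588416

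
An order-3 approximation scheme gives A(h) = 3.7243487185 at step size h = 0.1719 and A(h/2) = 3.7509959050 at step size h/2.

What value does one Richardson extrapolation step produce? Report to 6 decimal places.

r = 3, so 2^r = 8.
2^3·A(h/2) = 30.0079672400; minus A(h) gives 26.2836185215.
Divide by 2^3 − 1 = 7.
R = 26.2836185215/7 = 3.7548026459
Shift from A(h/2): +0.0038067409.

3.754803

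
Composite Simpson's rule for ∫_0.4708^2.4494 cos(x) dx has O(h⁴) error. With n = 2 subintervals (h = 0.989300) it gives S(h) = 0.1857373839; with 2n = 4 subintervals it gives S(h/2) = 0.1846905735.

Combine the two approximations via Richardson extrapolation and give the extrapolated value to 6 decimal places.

0.184621

Method order is 4; weight 2^4 = 16.
16*0.1846905735 − 0.1857373839 = 2.7693117921
Denominator 16 − 1 = 15.
Result: 0.1846207861
Shift from A(h/2): −0.0000697874.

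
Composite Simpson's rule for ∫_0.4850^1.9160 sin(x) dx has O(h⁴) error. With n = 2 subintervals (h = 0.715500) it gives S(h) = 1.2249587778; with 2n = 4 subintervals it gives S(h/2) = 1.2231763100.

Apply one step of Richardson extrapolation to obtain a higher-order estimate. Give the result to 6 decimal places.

1.223057

Error is O(h^4); halving h shrinks it by 2^4 = 16.
Top: 16(1.2231763100) − (1.2249587778) = 18.3458621822
Denominator 16 − 1 = 15.
18.3458621822 ÷ 15 = 1.2230574788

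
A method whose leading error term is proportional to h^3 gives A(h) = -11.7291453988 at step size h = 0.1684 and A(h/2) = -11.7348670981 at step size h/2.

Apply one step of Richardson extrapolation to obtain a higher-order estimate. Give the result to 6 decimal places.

With r = 3 the leading error scales as h^3, so the weight is 2^3 = 8.
Top: 8(-11.7348670981) − (-11.7291453988) = -82.1497913860
(-82.1497913860) ÷ 7 = -11.7356844837

-11.735684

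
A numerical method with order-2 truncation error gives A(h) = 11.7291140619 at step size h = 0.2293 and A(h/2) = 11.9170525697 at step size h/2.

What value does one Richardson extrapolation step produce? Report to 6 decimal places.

11.979699

Leading term ∝ h^2; use weight 4 = 2^2.
2^2×A(h/2) = 47.6682102788; minus A(h) gives 35.9390962169.
(4×11.9170525697 − 11.7291140619)/(4 − 1) = 11.9796987390
Shift from A(h/2): +0.0626461693.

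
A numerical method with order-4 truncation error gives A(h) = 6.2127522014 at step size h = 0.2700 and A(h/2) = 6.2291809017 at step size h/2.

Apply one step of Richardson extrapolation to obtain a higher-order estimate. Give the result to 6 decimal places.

Order 4 gives 2^r = 16 and 2^r − 1 = 15.
16*6.2291809017 − 6.2127522014 = 93.4541422258
Divide by 2^4 − 1 = 15.
(16*6.2291809017 − 6.2127522014)/(16 − 1) = 6.2302761484

6.230276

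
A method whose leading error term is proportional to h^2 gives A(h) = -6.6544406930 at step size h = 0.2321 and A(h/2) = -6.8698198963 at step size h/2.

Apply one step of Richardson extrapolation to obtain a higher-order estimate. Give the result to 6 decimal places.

r = 2: numerator weight 4, denominator 3.
4*(-6.8698198963) = -27.4792795852; subtract (-6.6544406930) → -20.8248388922
(-20.8248388922) ÷ 3 = -6.9416129641
Gap between inputs: 2.154e-01; correction applied: −0.0717930678.

-6.941613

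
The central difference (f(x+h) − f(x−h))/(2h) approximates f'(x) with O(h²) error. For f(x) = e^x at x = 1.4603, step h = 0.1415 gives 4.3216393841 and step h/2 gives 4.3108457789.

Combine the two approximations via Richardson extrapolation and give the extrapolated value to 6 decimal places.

Leading term ∝ h^2; use weight 4 = 2^2.
Difference of the inputs: 4.3108457789 − 4.3216393841 = -0.0107936052
Divide by 2^2 − 1 = 3: (-0.0107936052)/3 = -0.0035978684
R = 4.3108457789 − 0.0035978684 = 4.3072479105
Gap between inputs: 1.079e-02; correction applied: −0.0035978684.

4.307248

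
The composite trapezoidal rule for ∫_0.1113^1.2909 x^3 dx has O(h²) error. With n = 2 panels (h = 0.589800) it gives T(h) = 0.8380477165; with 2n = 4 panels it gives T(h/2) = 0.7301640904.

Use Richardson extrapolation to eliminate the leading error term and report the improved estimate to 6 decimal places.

0.694203

With r = 2 the leading error scales as h^2, so the weight is 2^2 = 4.
2^2*A(h/2) = 2.9206563616; minus A(h) gives 2.0826086451.
2.0826086451 ÷ 3 = 0.6942028817
Correction |R − A(h/2)| = 3.596e-02; gap |A(h/2) − A(h)| = 1.079e-01.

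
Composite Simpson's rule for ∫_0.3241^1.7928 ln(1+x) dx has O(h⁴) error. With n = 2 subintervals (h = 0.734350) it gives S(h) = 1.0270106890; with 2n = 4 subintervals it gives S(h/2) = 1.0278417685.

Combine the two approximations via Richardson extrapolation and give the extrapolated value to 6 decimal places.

The method has order 4: 2^4 = 16.
2^4*A(h/2) = 16.4454682960; minus A(h) gives 15.4184576070.
Divide by 2^4 − 1 = 15.
Extrapolated: 15.4184576070 / 15 = 1.0278971738

1.027897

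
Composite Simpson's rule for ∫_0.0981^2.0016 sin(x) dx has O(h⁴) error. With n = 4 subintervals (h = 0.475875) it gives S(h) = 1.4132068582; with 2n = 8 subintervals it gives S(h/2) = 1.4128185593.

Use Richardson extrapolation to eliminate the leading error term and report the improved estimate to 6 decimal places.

1.412793

Error is O(h^4); halving h shrinks it by 2^4 = 16.
16*1.4128185593 − 1.4132068582 = 21.1918900906
Denominator 16 − 1 = 15.
Result: 1.4127926727
Shift from A(h/2): −0.0000258866.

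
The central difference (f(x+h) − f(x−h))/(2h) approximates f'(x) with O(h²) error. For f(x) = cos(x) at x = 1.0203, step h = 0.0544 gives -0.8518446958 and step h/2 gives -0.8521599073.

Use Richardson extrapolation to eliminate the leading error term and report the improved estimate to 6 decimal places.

-0.852265

Leading term ∝ h^2; use weight 4 = 2^2.
Top: 4(-0.8521599073) − (-0.8518446958) = -2.5567949334
(-2.5567949334) ÷ 3 = -0.8522649778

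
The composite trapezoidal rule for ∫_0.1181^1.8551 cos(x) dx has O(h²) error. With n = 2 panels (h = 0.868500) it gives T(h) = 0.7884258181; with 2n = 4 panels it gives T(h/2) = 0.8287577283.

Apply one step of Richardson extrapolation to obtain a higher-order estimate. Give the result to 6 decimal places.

Method order is 2; weight 2^2 = 4.
Top: 4(0.8287577283) − (0.7884258181) = 2.5266050951
R = 2.5266050951/3 = 0.8422016984
Correction |R − A(h/2)| = 1.344e-02; gap |A(h/2) − A(h)| = 4.033e-02.

0.842202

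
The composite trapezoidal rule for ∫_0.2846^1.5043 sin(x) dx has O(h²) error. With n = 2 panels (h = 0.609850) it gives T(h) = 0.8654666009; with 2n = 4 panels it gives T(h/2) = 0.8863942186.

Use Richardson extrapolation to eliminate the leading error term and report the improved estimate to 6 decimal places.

r = 2, so 2^r = 4.
2^2*A(h/2) = 3.5455768744; minus A(h) gives 2.6801102735.
Divide by 2^2 − 1 = 3.
(4*0.8863942186 − 0.8654666009)/(4 − 1) = 0.8933700912

0.893370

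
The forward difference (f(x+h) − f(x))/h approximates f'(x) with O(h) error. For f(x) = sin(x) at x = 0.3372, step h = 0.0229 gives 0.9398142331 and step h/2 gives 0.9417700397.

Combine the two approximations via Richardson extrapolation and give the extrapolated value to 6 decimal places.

0.943726

r = 1: numerator weight 2, denominator 1.
Numerator 2*A(h/2) − A(h) = 2*0.9417700397 − 0.9398142331 = 0.9437258463
Extrapolated: 0.9437258463 / 1 = 0.9437258463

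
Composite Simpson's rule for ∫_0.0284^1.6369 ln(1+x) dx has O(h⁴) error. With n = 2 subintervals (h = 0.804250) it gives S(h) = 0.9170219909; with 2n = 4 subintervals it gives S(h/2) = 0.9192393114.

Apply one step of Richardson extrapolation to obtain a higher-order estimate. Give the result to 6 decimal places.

Order 4 gives 2^r = 16 and 2^r − 1 = 15.
Weighted: 14.7078289824 − 0.9170219909 = 13.7908069915
Divide by 2^4 − 1 = 15.
13.7908069915 ÷ 15 = 0.9193871328
Shift from A(h/2): +0.0001478214.

0.919387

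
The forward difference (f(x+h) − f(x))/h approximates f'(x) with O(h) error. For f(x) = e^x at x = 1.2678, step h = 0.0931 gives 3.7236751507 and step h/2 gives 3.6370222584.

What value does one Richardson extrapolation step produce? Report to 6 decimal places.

The method has order 1: 2^1 = 2.
Numerator 2 × A(h/2) − A(h) = 2 × 3.6370222584 − 3.7236751507 = 3.5503693661
R = 3.5503693661/1 = 3.5503693661
Shift from A(h/2): −0.0866528923.

3.550369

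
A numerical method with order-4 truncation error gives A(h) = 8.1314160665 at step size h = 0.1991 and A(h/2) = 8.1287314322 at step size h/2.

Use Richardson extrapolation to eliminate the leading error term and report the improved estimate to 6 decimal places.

r = 4, so 2^r = 16.
Top: 16(8.1287314322) − (8.1314160665) = 121.9282868487
(16·8.1287314322 − 8.1314160665)/(16 − 1) = 8.1285524566
Correction |R − A(h/2)| = 1.790e-04; gap |A(h/2) − A(h)| = 2.685e-03.

8.128552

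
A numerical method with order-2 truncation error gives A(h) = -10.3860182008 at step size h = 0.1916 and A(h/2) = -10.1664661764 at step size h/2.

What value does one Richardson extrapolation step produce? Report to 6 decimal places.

Order 2 gives 2^r = 4 and 2^r − 1 = 3.
4*(-10.1664661764) = -40.6658647056; subtract (-10.3860182008) → -30.2798465048
(-30.2798465048) ÷ 3 = -10.0932821683

-10.093282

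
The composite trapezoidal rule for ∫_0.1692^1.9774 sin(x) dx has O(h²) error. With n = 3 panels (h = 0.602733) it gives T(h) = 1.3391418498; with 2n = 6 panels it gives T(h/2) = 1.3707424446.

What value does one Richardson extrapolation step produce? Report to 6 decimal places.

1.381276

r = 2: numerator weight 4, denominator 3.
4 × 1.3707424446 − 1.3391418498 = 4.1438279286
Divide by 2^2 − 1 = 3.
Result: 1.3812759762
Shift from A(h/2): +0.0105335316.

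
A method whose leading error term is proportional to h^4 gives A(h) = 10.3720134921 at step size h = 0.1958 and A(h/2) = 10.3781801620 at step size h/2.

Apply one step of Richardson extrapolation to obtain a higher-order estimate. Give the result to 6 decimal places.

10.378591

With r = 4 the leading error scales as h^4, so the weight is 2^4 = 16.
Top: 16(10.3781801620) − (10.3720134921) = 155.6788690999
Divide by 2^4 − 1 = 15.
R = 155.6788690999/15 = 10.3785912733
Correction |R − A(h/2)| = 4.111e-04; gap |A(h/2) − A(h)| = 6.167e-03.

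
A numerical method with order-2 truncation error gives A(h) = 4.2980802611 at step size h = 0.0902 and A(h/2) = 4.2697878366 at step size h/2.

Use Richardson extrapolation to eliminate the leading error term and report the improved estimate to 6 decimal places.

Error is O(h^2); halving h shrinks it by 2^2 = 4.
4*4.2697878366 = 17.0791513464; 17.0791513464 − 4.2980802611 = 12.7810710853
Denominator 4 − 1 = 3.
So the Richardson estimate is 4.2603570284.
Shift from A(h/2): −0.0094308082.

4.260357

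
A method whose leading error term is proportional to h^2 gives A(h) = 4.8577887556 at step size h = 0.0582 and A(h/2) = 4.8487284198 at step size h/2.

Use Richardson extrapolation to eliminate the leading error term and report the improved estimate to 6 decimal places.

r = 2, so 2^r = 4.
Weighted: 19.3949136792 − 4.8577887556 = 14.5371249236
Divide by 2^2 − 1 = 3.
R = 14.5371249236/3 = 4.8457083079
Shift from A(h/2): −0.0030201119.

4.845708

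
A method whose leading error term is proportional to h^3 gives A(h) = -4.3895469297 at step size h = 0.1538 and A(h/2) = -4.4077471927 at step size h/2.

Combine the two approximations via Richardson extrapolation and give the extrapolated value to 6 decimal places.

-4.410347

Leading term ∝ h^3; use weight 8 = 2^3.
Numerator 8*A(h/2) − A(h) = 8*(-4.4077471927) − (-4.3895469297) = -30.8724306119
Extrapolated: (-30.8724306119) / 7 = -4.4103472303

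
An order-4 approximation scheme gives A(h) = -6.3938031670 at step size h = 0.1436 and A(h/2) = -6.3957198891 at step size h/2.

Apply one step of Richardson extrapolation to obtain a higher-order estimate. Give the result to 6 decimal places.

Method order is 4; weight 2^4 = 16.
Difference of the inputs: -6.3957198891 − (-6.3938031670) = -0.0019167221
Divide by 2^4 − 1 = 15: (-0.0019167221)/15 = -0.0001277815
R = A(h/2) + (A(h/2) − A(h))/15 = -6.3957198891 − 0.0001277815 = -6.3958476706

-6.395848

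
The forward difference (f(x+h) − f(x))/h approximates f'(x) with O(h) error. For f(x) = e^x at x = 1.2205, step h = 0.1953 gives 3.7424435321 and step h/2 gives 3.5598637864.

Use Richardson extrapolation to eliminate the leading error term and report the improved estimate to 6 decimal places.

With r = 1 the leading error scales as h^1, so the weight is 2^1 = 2.
2^1·A(h/2) = 7.1197275728; minus A(h) gives 3.3772840407.
(2·3.5598637864 − 3.7424435321)/(2 − 1) = 3.3772840407

3.377284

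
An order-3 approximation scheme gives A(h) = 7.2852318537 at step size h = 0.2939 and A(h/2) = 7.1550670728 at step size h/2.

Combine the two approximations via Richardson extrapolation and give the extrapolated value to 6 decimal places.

7.136472

Error is O(h^3); halving h shrinks it by 2^3 = 8.
Numerator 8 × A(h/2) − A(h) = 8 × 7.1550670728 − 7.2852318537 = 49.9553047287
R = 49.9553047287/7 = 7.1364721041
Correction |R − A(h/2)| = 1.859e-02; gap |A(h/2) − A(h)| = 1.302e-01.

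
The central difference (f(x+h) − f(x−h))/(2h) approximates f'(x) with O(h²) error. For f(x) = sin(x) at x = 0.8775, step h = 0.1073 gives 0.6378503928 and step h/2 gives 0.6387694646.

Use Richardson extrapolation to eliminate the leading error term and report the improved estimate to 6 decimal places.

Leading term ∝ h^2; use weight 4 = 2^2.
4×0.6387694646 = 2.5550778584; subtract 0.6378503928 → 1.9172274656
Denominator 4 − 1 = 3.
So the Richardson estimate is 0.6390758219.
Gap between inputs: 9.191e-04; correction applied: +0.0003063573.

0.639076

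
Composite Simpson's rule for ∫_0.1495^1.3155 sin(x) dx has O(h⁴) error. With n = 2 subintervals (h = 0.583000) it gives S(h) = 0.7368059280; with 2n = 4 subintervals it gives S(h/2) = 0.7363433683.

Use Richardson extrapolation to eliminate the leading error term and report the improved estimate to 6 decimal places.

Leading term ∝ h^4; use weight 16 = 2^4.
Numerator 16 × A(h/2) − A(h) = 16 × 0.7363433683 − 0.7368059280 = 11.0446879648
Extrapolated: 11.0446879648 / 15 = 0.7363125310
Correction |R − A(h/2)| = 3.084e-05; gap |A(h/2) − A(h)| = 4.626e-04.

0.736313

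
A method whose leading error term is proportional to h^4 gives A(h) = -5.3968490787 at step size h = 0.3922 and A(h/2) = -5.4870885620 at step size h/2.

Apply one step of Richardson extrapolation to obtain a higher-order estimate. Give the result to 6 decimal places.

-5.493105

The method has order 4: 2^4 = 16.
16*(-5.4870885620) − (-5.3968490787) = -82.3965679133
(16*(-5.4870885620) − (-5.3968490787))/(16 − 1) = -5.4931045276
Shift from A(h/2): −0.0060159656.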